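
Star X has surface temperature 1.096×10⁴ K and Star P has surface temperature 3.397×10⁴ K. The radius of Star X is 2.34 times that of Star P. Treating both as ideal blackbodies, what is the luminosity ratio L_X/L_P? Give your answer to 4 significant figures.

L_X/L_P ≈ 0.05933

L ∝ R²T⁴, so L_X/L_P = (R_X/R_P)²(T_X/T_P)⁴ = (2.34)² × (1.096×10⁴/3.397×10⁴)⁴ = 5.4756 × 0.0108358 = 0.05933.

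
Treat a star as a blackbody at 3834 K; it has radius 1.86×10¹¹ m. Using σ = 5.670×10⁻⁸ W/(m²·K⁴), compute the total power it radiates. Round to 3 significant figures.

P ≈ 5.33×10³⁰ W

Surface area A = 4πR² = 4π(1.86×10¹¹ m)² = 4.34746×10²³ m².
P = σAT⁴ = 5.670×10⁻⁸ × 4.34746×10²³ × (3834)⁴ = 5.33×10³⁰ W.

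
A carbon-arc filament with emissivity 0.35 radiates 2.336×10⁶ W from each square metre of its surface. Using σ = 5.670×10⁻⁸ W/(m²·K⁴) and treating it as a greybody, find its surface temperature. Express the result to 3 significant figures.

I = εσT⁴, so T = (I/εσ)^(1/4) = (2.336×10⁶/(0.35×5.670×10⁻⁸))^(1/4) = 3.29×10³ K.

T ≈ 3.29×10³ K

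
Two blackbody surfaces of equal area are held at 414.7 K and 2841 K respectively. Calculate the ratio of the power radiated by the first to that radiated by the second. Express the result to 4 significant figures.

P₁/P₂ ≈ 4.540×10⁻⁴

With equal areas, P₁/P₂ = (T₁/T₂)⁴ = (414.7/2841)⁴ = 4.540×10⁻⁴.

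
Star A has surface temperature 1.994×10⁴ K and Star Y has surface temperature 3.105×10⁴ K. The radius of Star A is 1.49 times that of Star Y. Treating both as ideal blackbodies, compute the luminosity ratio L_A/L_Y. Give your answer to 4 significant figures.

L_A/L_Y ≈ 0.3776

L ∝ R²T⁴, so L_A/L_Y = (R_A/R_Y)²(T_A/T_Y)⁴ = (1.49)² × (1.994×10⁴/3.105×10⁴)⁴ = 2.2201 × 0.170080 = 0.3776.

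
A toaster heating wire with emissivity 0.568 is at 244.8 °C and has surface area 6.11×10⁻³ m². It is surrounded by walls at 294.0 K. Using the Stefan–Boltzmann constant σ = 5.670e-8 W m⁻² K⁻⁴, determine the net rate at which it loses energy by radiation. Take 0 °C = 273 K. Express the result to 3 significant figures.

T = 244.8 °C + 273 = 517.8 K.
Area A = 6.11×10⁻³ m².
Net radiated power P_net = εσA(T⁴ − T₀⁴) = 0.568×5.670×10⁻⁸×6.11×10⁻³×(517.8⁴ − 294.0⁴).
T⁴ − T₀⁴ = 7.18866×10¹⁰ − 7.47118×10⁹ = 6.44154×10¹⁰ K⁴, so P_net = 12.7 W.

Net loss ≈ 12.7 W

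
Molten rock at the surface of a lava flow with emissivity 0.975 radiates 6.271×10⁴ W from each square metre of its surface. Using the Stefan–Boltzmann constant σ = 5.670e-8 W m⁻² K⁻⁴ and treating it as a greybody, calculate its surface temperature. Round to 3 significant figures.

I = εσT⁴, so T = (I/εσ)^(1/4) = (6.271×10⁴/(0.975×5.670×10⁻⁸))^(1/4) = 1.03×10³ K.

T ≈ 1.03×10³ K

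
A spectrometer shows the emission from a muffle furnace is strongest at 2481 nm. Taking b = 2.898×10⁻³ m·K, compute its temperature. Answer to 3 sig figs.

Wien's law gives T = b/λ_max = (2.898×10⁻³ m·K)/(2.481×10⁻⁶ m) = 1.17×10³ K.

T ≈ 1.17×10³ K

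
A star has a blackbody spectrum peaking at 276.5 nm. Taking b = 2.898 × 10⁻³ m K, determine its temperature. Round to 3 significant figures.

T ≈ 1.05×10⁴ K

Wien's law gives T = b/λ_max = (2.898×10⁻³ m·K)/(2.765×10⁻⁷ m) = 1.05×10⁴ K.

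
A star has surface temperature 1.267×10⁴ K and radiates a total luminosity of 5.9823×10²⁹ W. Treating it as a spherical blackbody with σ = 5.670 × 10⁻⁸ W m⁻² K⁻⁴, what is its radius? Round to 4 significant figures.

R ≈ 5.708×10⁹ m

L = 4πR²σT⁴ ⇒ R = √(L/(4πσT⁴)).
σT⁴ = 1.46113×10⁹ W/m², so R = √(5.9823×10²⁹/(4π×1.46113×10⁹)) = 5.708×10⁹ m.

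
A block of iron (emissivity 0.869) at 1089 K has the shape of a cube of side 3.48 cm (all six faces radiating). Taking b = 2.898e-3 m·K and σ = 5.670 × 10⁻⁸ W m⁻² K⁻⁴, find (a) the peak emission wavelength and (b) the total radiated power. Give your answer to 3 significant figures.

(a) λ_max = b/T = 2.898×10⁻³/1089 = 2.661×10⁻⁶ m = 2.66×10³ nm.
Area A = 6s² = 6×(0.0348 m)² = 7.26624×10⁻³ m².
(b) P = εσAT⁴ = 0.869×5.670×10⁻⁸×7.26624×10⁻³×(1089)⁴ = 504 W.

λ_max ≈ 2.66×10³ nm; P ≈ 504 W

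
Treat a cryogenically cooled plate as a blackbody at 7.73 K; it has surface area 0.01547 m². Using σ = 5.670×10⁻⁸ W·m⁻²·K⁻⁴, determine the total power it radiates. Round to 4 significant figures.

Area A = 0.01547 m².
P = σAT⁴ = 5.670×10⁻⁸ × 0.01547 × (7.73)⁴ = 3.132×10⁻⁶ W.

P ≈ 3.132×10⁻⁶ W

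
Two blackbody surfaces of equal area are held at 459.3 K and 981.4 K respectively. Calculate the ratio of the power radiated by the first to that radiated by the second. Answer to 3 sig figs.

With equal areas, P₁/P₂ = (T₁/T₂)⁴ = (459.3/981.4)⁴ = 0.0480.

P₁/P₂ ≈ 0.0480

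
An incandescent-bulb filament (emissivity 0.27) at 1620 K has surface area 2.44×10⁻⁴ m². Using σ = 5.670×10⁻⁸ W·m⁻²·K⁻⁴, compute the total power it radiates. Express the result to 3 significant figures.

P ≈ 25.7 W

Area A = 2.44×10⁻⁴ m².
P = εσAT⁴ = 0.27 × 5.670×10⁻⁸ × 2.44×10⁻⁴ × (1620)⁴ = 25.7 W.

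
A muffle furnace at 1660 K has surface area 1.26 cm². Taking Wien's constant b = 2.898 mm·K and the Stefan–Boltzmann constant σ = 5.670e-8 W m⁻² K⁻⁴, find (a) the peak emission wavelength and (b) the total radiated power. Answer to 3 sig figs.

(a) λ_max = b/T = 2.898×10⁻³/1660 = 1.746×10⁻⁶ m = 1.75 μm.
Area A = 1.26 cm² = 1.26×10⁻⁴ m².
(b) P = σAT⁴ = 5.670×10⁻⁸×1.26×10⁻⁴×(1660)⁴ = 54.2 W.

λ_max ≈ 1.75 μm; P ≈ 54.2 W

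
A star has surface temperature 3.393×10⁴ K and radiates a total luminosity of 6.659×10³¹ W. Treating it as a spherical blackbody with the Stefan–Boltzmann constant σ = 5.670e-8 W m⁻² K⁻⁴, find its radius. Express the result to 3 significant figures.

L = 4πR²σT⁴ ⇒ R = √(L/(4πσT⁴)).
σT⁴ = 7.51482×10¹⁰ W/m², so R = √(6.659×10³¹/(4π×7.51482×10¹⁰)) = 8.40×10⁹ m.

R ≈ 8.40×10⁹ m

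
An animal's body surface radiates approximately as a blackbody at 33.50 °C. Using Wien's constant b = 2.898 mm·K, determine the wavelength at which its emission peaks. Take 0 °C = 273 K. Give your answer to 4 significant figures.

λ_max ≈ 9.455 μm

T = 33.50 °C + 273 = 306.50 K.
Wien's displacement law: λ_max = b/T = (2.898×10⁻³ m·K)/(306.50 K) = 9.4551×10⁻⁶ m.
That is 9.455 μm, in the infrared range.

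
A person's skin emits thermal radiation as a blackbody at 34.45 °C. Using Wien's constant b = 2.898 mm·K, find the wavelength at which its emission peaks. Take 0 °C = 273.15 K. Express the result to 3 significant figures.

T = 34.45 °C + 273.15 = 307.60 K.
Wien's displacement law: λ_max = b/T = (2.898×10⁻³ m·K)/(307.60 K) = 9.421×10⁻⁶ m.
That is 9.42 μm, in the infrared range.

λ_max ≈ 9.42 μm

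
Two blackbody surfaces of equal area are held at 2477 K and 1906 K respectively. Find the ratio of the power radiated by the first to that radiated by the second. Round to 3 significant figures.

P₁/P₂ ≈ 2.85

With equal areas, P₁/P₂ = (T₁/T₂)⁴ = (2477/1906)⁴ = 2.85.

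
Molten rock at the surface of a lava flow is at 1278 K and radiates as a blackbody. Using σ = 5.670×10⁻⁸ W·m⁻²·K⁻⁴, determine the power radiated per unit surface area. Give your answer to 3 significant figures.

Stefan–Boltzmann: I = σT⁴ = 5.670×10⁻⁸ × (1278)⁴ = 1.51×10⁵ W/m².

I ≈ 1.51×10⁵ W/m²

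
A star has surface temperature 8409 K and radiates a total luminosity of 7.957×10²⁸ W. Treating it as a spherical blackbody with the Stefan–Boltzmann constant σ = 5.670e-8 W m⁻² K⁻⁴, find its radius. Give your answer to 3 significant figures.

R ≈ 4.73×10⁹ m

L = 4πR²σT⁴ ⇒ R = √(L/(4πσT⁴)).
σT⁴ = 2.83505×10⁸ W/m², so R = √(7.957×10²⁸/(4π×2.83505×10⁸)) = 4.73×10⁹ m.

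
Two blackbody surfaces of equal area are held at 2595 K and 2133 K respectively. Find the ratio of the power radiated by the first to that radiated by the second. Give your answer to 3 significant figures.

P₁/P₂ ≈ 2.19

With equal areas, P₁/P₂ = (T₁/T₂)⁴ = (2595/2133)⁴ = 2.19.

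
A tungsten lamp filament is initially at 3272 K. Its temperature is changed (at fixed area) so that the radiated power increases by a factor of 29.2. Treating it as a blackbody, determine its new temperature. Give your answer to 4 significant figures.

T₂ ≈ 7606 K

P ∝ T⁴, so T₂/T₁ = (P₂/P₁)^(1/4) = (29.2)^(1/4) = 2.32459.
T₂ = 3272 × 2.32459 = 7606 K.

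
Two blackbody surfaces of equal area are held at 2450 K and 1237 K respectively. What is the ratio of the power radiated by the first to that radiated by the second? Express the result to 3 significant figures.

P₁/P₂ ≈ 15.4

With equal areas, P₁/P₂ = (T₁/T₂)⁴ = (2450/1237)⁴ = 15.4.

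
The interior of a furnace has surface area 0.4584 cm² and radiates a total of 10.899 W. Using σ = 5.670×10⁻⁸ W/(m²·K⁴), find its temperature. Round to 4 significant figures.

Area A = 0.4584 cm² = 4.584×10⁻⁵ m².
P = σAT⁴ ⇒ T = (P/(σA))^(1/4) = (10.899/(5.670×10⁻⁸×4.584×10⁻⁵))^(1/4) = 1431 K.

T ≈ 1431 K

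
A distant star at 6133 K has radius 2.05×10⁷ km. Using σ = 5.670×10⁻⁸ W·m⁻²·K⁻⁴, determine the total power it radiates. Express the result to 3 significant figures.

P ≈ 4.24×10²⁹ W

Surface area A = 4πR² = 4π(2.05×10¹⁰ m)² = 5.28102×10²¹ m².
P = σAT⁴ = 5.670×10⁻⁸ × 5.28102×10²¹ × (6133)⁴ = 4.24×10²⁹ W.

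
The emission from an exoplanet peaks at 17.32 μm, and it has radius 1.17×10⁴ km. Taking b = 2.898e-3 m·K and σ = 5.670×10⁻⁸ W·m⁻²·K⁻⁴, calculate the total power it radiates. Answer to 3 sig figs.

P ≈ 7.64×10¹⁶ W

Wien's law: T = b/λ_max = 2.898×10⁻³/1.732×10⁻⁵ = 167.321 K.
Surface area A = 4πR² = 4π(1.17×10⁷ m)² = 1.72021×10¹⁵ m².
Then P = σAT⁴ = 5.670×10⁻⁸×1.72021×10¹⁵×(167.321)⁴ = 7.64×10¹⁶ W.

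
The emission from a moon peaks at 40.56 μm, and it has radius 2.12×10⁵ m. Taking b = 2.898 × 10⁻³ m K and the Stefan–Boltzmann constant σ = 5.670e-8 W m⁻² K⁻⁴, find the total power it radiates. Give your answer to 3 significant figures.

P ≈ 8.35×10¹¹ W

Wien's law: T = b/λ_max = 2.898×10⁻³/4.056×10⁻⁵ = 71.4497 K.
Surface area A = 4πR² = 4π(2.12×10⁵ m)² = 5.64783×10¹¹ m².
Then P = σAT⁴ = 5.670×10⁻⁸×5.64783×10¹¹×(71.4497)⁴ = 8.35×10¹¹ W.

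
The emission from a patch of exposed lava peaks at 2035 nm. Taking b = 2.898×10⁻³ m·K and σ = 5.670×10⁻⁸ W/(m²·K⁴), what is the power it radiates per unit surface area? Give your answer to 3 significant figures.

I ≈ 2.33×10⁵ W/m²

Wien's law: T = b/λ_max = 2.898×10⁻³/2.035×10⁻⁶ = 1424.08 K.
Then I = σT⁴ = 5.670×10⁻⁸×(1424.08)⁴ = 2.33×10⁵ W/m².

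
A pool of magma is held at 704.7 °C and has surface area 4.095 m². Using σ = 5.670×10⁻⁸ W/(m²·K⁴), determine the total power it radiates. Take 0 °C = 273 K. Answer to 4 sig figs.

T = 704.7 °C + 273 = 977.7 K.
Area A = 4.095 m².
P = σAT⁴ = 5.670×10⁻⁸ × 4.095 × (977.7)⁴ = 2.122×10⁵ W.

P ≈ 2.122×10⁵ W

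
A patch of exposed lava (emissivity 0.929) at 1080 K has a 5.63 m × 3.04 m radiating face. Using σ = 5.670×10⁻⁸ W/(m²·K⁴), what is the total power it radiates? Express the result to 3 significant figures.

P ≈ 1.23×10⁶ W

Area A = 5.63 × 3.04 = 17.1152 m².
P = εσAT⁴ = 0.929 × 5.670×10⁻⁸ × 17.1152 × (1080)⁴ = 1.23×10⁶ W.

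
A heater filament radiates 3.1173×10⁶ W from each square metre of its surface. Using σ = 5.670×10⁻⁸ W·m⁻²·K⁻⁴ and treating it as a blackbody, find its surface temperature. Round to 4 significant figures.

T ≈ 2723 K

I = σT⁴, so T = (I/σ)^(1/4) = (3.1173×10⁶/(5.670×10⁻⁸))^(1/4) = 2723 K.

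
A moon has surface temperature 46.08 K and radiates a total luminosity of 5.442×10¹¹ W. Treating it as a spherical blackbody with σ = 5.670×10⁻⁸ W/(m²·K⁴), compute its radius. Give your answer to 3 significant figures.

L = 4πR²σT⁴ ⇒ R = √(L/(4πσT⁴)).
σT⁴ = 0.255642 W/m², so R = √(5.442×10¹¹/(4π×0.255642)) = 4.12×10⁵ m.

R ≈ 4.12×10⁵ m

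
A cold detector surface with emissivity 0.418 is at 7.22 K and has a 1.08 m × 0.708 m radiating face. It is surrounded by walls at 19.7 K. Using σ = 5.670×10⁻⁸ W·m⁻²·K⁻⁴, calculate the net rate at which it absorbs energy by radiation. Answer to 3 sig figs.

Area A = 1.08 × 0.708 = 0.76464 m².
Net radiated power P_net = εσA(T⁴ − T₀⁴) = 0.418×5.670×10⁻⁸×0.76464×(7.22⁴ − 19.7⁴).
T⁴ − T₀⁴ = 2717.37 − 1.50614×10⁵ = -1.47897×10⁵ K⁴, so P_net = -2.68×10⁻³ W — negative, meaning a net gain of 2.68×10⁻³ W.

Net gain ≈ 2.68×10⁻³ W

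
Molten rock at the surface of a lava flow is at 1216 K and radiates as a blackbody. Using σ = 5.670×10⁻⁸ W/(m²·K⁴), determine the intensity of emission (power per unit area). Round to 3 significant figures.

I ≈ 1.24×10⁵ W/m²

Stefan–Boltzmann: I = σT⁴ = 5.670×10⁻⁸ × (1216)⁴ = 1.24×10⁵ W/m².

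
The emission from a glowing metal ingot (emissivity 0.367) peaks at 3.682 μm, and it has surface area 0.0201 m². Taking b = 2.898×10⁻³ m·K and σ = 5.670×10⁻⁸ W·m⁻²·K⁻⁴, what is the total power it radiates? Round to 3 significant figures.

P ≈ 161 W

Wien's law: T = b/λ_max = 2.898×10⁻³/3.682×10⁻⁶ = 787.072 K.
Area A = 0.0201 m².
Then P = εσAT⁴ = 0.367×5.670×10⁻⁸×0.0201×(787.072)⁴ = 161 W.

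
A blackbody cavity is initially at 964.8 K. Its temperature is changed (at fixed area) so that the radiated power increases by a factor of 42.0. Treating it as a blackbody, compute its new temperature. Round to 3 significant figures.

P ∝ T⁴, so T₂/T₁ = (P₂/P₁)^(1/4) = (42.0)^(1/4) = 2.54573.
T₂ = 964.8 × 2.54573 = 2.46×10³ K.

T₂ ≈ 2.46×10³ K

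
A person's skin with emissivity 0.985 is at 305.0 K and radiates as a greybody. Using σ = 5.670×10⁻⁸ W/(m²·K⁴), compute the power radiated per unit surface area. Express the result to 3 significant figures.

Stefan–Boltzmann: I = εσT⁴ = 0.985 × 5.670×10⁻⁸ × (305.0)⁴ = 483 W/m².

I ≈ 483 W/m²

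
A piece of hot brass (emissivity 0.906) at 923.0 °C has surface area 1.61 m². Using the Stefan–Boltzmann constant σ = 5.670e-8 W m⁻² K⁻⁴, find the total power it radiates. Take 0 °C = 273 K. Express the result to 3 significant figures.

P ≈ 1.69×10⁵ W

T = 923.0 °C + 273 = 1196.0 K.
Area A = 1.61 m².
P = εσAT⁴ = 0.906 × 5.670×10⁻⁸ × 1.61 × (1196.0)⁴ = 1.69×10⁵ W.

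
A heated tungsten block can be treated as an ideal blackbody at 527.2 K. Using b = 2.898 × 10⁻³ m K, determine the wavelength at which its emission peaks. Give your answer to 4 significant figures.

λ_max ≈ 5.497 μm

Wien's displacement law: λ_max = b/T = (2.898×10⁻³ m·K)/(527.2 K) = 5.4970×10⁻⁶ m.
That is 5.497 μm, in the infrared range.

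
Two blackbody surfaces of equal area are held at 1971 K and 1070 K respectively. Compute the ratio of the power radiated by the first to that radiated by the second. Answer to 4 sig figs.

With equal areas, P₁/P₂ = (T₁/T₂)⁴ = (1971/1070)⁴ = 11.51.

P₁/P₂ ≈ 11.51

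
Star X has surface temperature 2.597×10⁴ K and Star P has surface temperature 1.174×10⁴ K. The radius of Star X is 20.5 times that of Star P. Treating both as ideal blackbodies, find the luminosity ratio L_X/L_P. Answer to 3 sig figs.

L_X/L_P ≈ 1.01×10⁴

L ∝ R²T⁴, so L_X/L_P = (R_X/R_P)²(T_X/T_P)⁴ = (20.5)² × (2.597×10⁴/1.174×10⁴)⁴ = 420.25 × 23.9450 = 1.01×10⁴.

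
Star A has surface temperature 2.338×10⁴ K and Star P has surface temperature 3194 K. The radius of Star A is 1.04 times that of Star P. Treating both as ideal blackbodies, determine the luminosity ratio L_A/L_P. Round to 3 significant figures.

L_A/L_P ≈ 3.11×10³

L ∝ R²T⁴, so L_A/L_P = (R_A/R_P)²(T_A/T_P)⁴ = (1.04)² × (2.338×10⁴/3194)⁴ = 1.0816 × 2871.03 = 3.11×10³.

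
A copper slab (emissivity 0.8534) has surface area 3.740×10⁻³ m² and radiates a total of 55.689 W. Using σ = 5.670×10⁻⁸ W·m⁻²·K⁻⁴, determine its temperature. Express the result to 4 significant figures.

T ≈ 744.8 K

Area A = 3.740×10⁻³ m².
P = εσAT⁴ ⇒ T = (P/(εσA))^(1/4) = (55.689/(0.8534×5.670×10⁻⁸×3.740×10⁻³))^(1/4) = 744.8 K.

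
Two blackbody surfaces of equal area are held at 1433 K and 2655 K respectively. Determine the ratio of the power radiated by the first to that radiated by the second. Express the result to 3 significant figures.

With equal areas, P₁/P₂ = (T₁/T₂)⁴ = (1433/2655)⁴ = 0.0849.

P₁/P₂ ≈ 0.0849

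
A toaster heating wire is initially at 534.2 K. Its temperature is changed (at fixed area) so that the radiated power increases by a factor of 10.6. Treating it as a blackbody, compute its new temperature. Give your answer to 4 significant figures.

T₂ ≈ 963.9 K

P ∝ T⁴, so T₂/T₁ = (P₂/P₁)^(1/4) = (10.6)^(1/4) = 1.80437.
T₂ = 534.2 × 1.80437 = 963.9 K.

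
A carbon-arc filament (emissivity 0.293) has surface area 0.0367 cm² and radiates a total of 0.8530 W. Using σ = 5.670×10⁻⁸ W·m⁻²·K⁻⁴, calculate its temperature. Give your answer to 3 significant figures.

T ≈ 1.93×10³ K

Area A = 0.0367 cm² = 3.67×10⁻⁶ m².
P = εσAT⁴ ⇒ T = (P/(εσA))^(1/4) = (0.8530/(0.293×5.670×10⁻⁸×3.67×10⁻⁶))^(1/4) = 1.93×10³ K.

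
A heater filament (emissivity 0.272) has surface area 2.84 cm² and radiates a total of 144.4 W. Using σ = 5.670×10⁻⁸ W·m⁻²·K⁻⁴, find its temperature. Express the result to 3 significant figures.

Area A = 2.84 cm² = 2.84×10⁻⁴ m².
P = εσAT⁴ ⇒ T = (P/(εσA))^(1/4) = (144.4/(0.272×5.670×10⁻⁸×2.84×10⁻⁴))^(1/4) = 2.40×10³ K.

T ≈ 2.40×10³ K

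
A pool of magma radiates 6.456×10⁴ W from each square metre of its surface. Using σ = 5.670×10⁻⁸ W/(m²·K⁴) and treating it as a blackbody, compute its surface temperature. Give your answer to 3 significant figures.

T ≈ 1.03×10³ K

I = σT⁴, so T = (I/σ)^(1/4) = (6.456×10⁴/(5.670×10⁻⁸))^(1/4) = 1.03×10³ K.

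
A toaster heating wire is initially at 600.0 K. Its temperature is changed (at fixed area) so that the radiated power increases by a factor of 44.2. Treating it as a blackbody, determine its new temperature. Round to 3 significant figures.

T₂ ≈ 1.55×10³ K

P ∝ T⁴, so T₂/T₁ = (P₂/P₁)^(1/4) = (44.2)^(1/4) = 2.57843.
T₂ = 600.0 × 2.57843 = 1.55×10³ K.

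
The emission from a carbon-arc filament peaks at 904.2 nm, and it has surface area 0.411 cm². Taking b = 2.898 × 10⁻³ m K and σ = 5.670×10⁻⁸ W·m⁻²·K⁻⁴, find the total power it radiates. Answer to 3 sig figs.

Wien's law: T = b/λ_max = 2.898×10⁻³/9.042×10⁻⁷ = 3205.04 K.
Area A = 0.411 cm² = 4.11×10⁻⁵ m².
Then P = σAT⁴ = 5.670×10⁻⁸×4.11×10⁻⁵×(3205.04)⁴ = 246 W.

P ≈ 246 W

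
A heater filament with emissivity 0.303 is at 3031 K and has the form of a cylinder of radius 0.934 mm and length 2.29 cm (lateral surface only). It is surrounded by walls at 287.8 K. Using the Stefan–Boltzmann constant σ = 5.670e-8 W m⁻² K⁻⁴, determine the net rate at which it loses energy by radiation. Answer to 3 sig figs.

Net loss ≈ 195 W

Lateral area A = 2πrL = 2π×9.34×10⁻⁴×0.0229 = 1.34389×10⁻⁴ m².
Net radiated power P_net = εσA(T⁴ − T₀⁴) = 0.303×5.670×10⁻⁸×1.34389×10⁻⁴×(3031⁴ − 287.8⁴).
T⁴ − T₀⁴ = 8.44003×10¹³ − 6.86062×10⁹ = 8.43934×10¹³ K⁴, so P_net = 195 W.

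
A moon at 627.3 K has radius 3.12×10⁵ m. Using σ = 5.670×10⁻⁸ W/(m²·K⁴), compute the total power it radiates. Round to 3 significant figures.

P ≈ 1.07×10¹⁶ W

Surface area A = 4πR² = 4π(3.12×10⁵ m)² = 1.22326×10¹² m².
P = σAT⁴ = 5.670×10⁻⁸ × 1.22326×10¹² × (627.3)⁴ = 1.07×10¹⁶ W.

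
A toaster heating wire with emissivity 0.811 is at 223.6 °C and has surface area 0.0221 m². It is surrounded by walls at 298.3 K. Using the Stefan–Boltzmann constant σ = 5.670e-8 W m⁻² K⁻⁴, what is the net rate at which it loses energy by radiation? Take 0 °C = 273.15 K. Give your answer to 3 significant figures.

T = 223.6 °C + 273.15 = 496.75 K.
Area A = 0.0221 m².
Net radiated power P_net = εσA(T⁴ − T₀⁴) = 0.811×5.670×10⁻⁸×0.0221×(496.75⁴ − 298.3⁴).
T⁴ − T₀⁴ = 6.08908×10¹⁰ − 7.91795×10⁹ = 5.29728×10¹⁰ K⁴, so P_net = 53.8 W.

Net loss ≈ 53.8 W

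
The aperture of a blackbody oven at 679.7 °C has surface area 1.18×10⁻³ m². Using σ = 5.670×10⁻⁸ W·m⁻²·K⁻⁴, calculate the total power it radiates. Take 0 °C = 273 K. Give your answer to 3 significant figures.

T = 679.7 °C + 273 = 952.7 K.
Area A = 1.18×10⁻³ m².
P = σAT⁴ = 5.670×10⁻⁸ × 1.18×10⁻³ × (952.7)⁴ = 55.1 W.

P ≈ 55.1 W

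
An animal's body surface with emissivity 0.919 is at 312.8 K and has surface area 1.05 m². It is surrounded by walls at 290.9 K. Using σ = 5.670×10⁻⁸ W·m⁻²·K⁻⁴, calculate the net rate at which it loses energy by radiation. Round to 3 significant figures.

Area A = 1.05 m².
Net radiated power P_net = εσA(T⁴ − T₀⁴) = 0.919×5.670×10⁻⁸×1.05×(312.8⁴ − 290.9⁴).
T⁴ − T₀⁴ = 9.57342×10⁹ − 7.16102×10⁹ = 2.41240×10⁹ K⁴, so P_net = 132 W.

Net loss ≈ 132 W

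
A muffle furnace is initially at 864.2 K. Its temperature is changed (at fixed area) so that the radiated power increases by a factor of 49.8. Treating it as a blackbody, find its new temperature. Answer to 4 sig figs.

T₂ ≈ 2296 K

P ∝ T⁴, so T₂/T₁ = (P₂/P₁)^(1/4) = (49.8)^(1/4) = 2.65648.
T₂ = 864.2 × 2.65648 = 2296 K.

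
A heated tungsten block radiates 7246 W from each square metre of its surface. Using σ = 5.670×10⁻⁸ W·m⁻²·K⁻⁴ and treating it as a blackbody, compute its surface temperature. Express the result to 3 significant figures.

I = σT⁴, so T = (I/σ)^(1/4) = (7246/(5.670×10⁻⁸))^(1/4) = 598 K.

T ≈ 598 K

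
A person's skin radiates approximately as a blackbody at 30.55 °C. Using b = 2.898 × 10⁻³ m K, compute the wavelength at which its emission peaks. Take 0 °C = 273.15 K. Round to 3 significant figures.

λ_max ≈ 9.54 μm

T = 30.55 °C + 273.15 = 303.70 K.
Wien's displacement law: λ_max = b/T = (2.898×10⁻³ m·K)/(303.70 K) = 9.542×10⁻⁶ m.
That is 9.54 μm, in the infrared range.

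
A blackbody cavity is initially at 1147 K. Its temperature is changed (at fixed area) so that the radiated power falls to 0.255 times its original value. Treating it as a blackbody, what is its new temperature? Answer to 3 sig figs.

P ∝ T⁴, so T₂/T₁ = (P₂/P₁)^(1/4) = (0.255)^(1/4) = 0.710616.
T₂ = 1147 × 0.710616 = 815 K.

T₂ ≈ 815 K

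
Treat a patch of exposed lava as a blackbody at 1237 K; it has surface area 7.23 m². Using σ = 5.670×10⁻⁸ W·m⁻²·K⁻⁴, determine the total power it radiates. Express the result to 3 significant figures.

P ≈ 9.60×10⁵ W

Area A = 7.23 m².
P = σAT⁴ = 5.670×10⁻⁸ × 7.23 × (1237)⁴ = 9.60×10⁵ W.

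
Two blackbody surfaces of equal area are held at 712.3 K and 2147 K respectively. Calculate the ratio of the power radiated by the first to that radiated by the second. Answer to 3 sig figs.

With equal areas, P₁/P₂ = (T₁/T₂)⁴ = (712.3/2147)⁴ = 0.0121.

P₁/P₂ ≈ 0.0121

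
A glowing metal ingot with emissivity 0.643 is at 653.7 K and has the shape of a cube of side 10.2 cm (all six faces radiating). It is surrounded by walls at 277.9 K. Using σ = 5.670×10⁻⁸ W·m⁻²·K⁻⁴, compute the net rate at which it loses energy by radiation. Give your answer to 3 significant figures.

Net loss ≈ 402 W

Area A = 6s² = 6×(0.102 m)² = 0.062424 m².
Net radiated power P_net = εσA(T⁴ − T₀⁴) = 0.643×5.670×10⁻⁸×0.062424×(653.7⁴ − 277.9⁴).
T⁴ − T₀⁴ = 1.82606×10¹¹ − 5.96423×10⁹ = 1.76642×10¹¹ K⁴, so P_net = 402 W.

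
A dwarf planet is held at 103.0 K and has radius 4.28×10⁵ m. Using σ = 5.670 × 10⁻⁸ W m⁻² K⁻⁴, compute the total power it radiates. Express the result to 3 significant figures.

Surface area A = 4πR² = 4π(4.28×10⁵ m)² = 2.30196×10¹² m².
P = σAT⁴ = 5.670×10⁻⁸ × 2.30196×10¹² × (103.0)⁴ = 1.47×10¹³ W.

P ≈ 1.47×10¹³ W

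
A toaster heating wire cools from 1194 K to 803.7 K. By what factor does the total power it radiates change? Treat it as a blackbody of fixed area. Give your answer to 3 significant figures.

P ∝ T⁴, so P₂/P₁ = (T₂/T₁)⁴ = (803.7/1194)⁴ = (0.673116)⁴ = 0.205.

P₂/P₁ ≈ 0.205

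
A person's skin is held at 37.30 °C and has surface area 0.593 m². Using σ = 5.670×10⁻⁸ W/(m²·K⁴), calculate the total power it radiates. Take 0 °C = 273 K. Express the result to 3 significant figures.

P ≈ 312 W

T = 37.30 °C + 273 = 310.30 K.
Area A = 0.593 m².
P = σAT⁴ = 5.670×10⁻⁸ × 0.593 × (310.30)⁴ = 312 W.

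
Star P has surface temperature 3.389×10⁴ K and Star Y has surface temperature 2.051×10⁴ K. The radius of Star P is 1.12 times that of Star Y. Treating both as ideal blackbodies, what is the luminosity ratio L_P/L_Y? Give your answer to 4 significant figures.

L ∝ R²T⁴, so L_P/L_Y = (R_P/R_Y)²(T_P/T_Y)⁴ = (1.12)² × (3.389×10⁴/2.051×10⁴)⁴ = 1.2544 × 7.45459 = 9.351.

L_P/L_Y ≈ 9.351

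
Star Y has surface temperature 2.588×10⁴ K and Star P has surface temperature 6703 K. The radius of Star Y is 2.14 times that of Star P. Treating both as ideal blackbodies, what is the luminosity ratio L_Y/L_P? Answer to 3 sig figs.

L_Y/L_P ≈ 1.02×10³

L ∝ R²T⁴, so L_Y/L_P = (R_Y/R_P)²(T_Y/T_P)⁴ = (2.14)² × (2.588×10⁴/6703)⁴ = 4.5796 × 222.218 = 1.02×10³.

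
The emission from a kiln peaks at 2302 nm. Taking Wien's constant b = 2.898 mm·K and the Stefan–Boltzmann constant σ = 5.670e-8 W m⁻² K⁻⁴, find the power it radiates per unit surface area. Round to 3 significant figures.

Wien's law: T = b/λ_max = 2.898×10⁻³/2.302×10⁻⁶ = 1258.91 K.
Then I = σT⁴ = 5.670×10⁻⁸×(1258.91)⁴ = 1.42×10⁵ W/m².

I ≈ 1.42×10⁵ W/m²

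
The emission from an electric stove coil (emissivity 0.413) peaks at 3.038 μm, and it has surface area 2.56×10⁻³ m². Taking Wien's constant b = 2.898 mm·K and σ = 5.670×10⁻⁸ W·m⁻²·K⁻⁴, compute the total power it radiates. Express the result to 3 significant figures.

Wien's law: T = b/λ_max = 2.898×10⁻³/3.038×10⁻⁶ = 953.917 K.
Area A = 2.56×10⁻³ m².
Then P = εσAT⁴ = 0.413×5.670×10⁻⁸×2.56×10⁻³×(953.917)⁴ = 49.6 W.

P ≈ 49.6 W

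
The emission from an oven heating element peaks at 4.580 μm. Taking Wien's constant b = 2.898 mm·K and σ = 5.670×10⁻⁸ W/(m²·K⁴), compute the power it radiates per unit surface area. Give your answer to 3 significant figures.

I ≈ 9.09×10³ W/m²

Wien's law: T = b/λ_max = 2.898×10⁻³/4.580×10⁻⁶ = 632.751 K.
Then I = σT⁴ = 5.670×10⁻⁸×(632.751)⁴ = 9.09×10³ W/m².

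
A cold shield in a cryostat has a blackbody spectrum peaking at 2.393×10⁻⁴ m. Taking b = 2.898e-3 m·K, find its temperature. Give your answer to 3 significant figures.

T ≈ 12.1 K

Wien's law gives T = b/λ_max = (2.898×10⁻³ m·K)/(2.393×10⁻⁴ m) = 12.1 K.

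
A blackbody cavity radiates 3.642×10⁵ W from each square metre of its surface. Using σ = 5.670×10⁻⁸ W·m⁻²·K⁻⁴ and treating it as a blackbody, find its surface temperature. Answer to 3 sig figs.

T ≈ 1.59×10³ K

I = σT⁴, so T = (I/σ)^(1/4) = (3.642×10⁵/(5.670×10⁻⁸))^(1/4) = 1.59×10³ K.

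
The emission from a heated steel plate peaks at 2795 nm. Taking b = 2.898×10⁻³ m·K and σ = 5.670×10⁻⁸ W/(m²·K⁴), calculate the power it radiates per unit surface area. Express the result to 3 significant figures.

Wien's law: T = b/λ_max = 2.898×10⁻³/2.795×10⁻⁶ = 1036.85 K.
Then I = σT⁴ = 5.670×10⁻⁸×(1036.85)⁴ = 6.55×10⁴ W/m².

I ≈ 6.55×10⁴ W/m²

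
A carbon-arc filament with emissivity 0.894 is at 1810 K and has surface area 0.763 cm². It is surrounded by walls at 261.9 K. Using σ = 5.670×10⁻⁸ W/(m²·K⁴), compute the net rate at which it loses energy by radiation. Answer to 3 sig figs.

Net loss ≈ 41.5 W

Area A = 0.763 cm² = 7.63×10⁻⁵ m².
Net radiated power P_net = εσA(T⁴ − T₀⁴) = 0.894×5.670×10⁻⁸×7.63×10⁻⁵×(1810⁴ − 261.9⁴).
T⁴ − T₀⁴ = 1.07328×10¹³ − 4.70481×10⁹ = 1.07281×10¹³ K⁴, so P_net = 41.5 W.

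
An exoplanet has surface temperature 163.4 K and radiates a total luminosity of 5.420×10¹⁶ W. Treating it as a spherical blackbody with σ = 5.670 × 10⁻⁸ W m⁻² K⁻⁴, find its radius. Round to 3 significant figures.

L = 4πR²σT⁴ ⇒ R = √(L/(4πσT⁴)).
σT⁴ = 40.4195 W/m², so R = √(5.420×10¹⁶/(4π×40.4195)) = 1.03×10⁷ m.

R ≈ 1.03×10⁷ m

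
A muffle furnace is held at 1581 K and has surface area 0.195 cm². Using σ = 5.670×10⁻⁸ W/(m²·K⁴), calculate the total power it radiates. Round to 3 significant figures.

Area A = 0.195 cm² = 1.95×10⁻⁵ m².
P = σAT⁴ = 5.670×10⁻⁸ × 1.95×10⁻⁵ × (1581)⁴ = 6.91 W.

P ≈ 6.91 W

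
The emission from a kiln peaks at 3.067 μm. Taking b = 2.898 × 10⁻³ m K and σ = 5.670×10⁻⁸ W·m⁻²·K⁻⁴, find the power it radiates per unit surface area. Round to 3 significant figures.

I ≈ 4.52×10⁴ W/m²

Wien's law: T = b/λ_max = 2.898×10⁻³/3.067×10⁻⁶ = 944.897 K.
Then I = σT⁴ = 5.670×10⁻⁸×(944.897)⁴ = 4.52×10⁴ W/m².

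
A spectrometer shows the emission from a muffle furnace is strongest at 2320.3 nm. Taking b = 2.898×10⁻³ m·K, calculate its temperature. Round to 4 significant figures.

T ≈ 1249 K

Wien's law gives T = b/λ_max = (2.898×10⁻³ m·K)/(2.3203×10⁻⁶ m) = 1249 K.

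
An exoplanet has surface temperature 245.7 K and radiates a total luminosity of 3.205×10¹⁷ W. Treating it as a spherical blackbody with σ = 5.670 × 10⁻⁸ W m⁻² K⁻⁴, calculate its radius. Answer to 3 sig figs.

R ≈ 1.11×10⁷ m

L = 4πR²σT⁴ ⇒ R = √(L/(4πσT⁴)).
σT⁴ = 206.635 W/m², so R = √(3.205×10¹⁷/(4π×206.635)) = 1.11×10⁷ m.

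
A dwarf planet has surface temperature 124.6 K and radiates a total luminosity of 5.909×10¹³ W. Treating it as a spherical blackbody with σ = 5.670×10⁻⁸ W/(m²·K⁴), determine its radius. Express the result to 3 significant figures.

R ≈ 5.87×10⁵ m

L = 4πR²σT⁴ ⇒ R = √(L/(4πσT⁴)).
σT⁴ = 13.6664 W/m², so R = √(5.909×10¹³/(4π×13.6664)) = 5.87×10⁵ m.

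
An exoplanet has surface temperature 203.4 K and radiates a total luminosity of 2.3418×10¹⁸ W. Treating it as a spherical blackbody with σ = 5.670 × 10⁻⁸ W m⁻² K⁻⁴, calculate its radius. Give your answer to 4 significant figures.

R ≈ 4.382×10⁷ m

L = 4πR²σT⁴ ⇒ R = √(L/(4πσT⁴)).
σT⁴ = 97.0481 W/m², so R = √(2.3418×10¹⁸/(4π×97.0481)) = 4.382×10⁷ m.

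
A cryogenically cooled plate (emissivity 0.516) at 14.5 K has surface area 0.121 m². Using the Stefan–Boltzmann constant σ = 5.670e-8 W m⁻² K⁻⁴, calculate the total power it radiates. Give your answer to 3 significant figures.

P ≈ 1.56×10⁻⁴ W

Area A = 0.121 m².
P = εσAT⁴ = 0.516 × 5.670×10⁻⁸ × 0.121 × (14.5)⁴ = 1.56×10⁻⁴ W.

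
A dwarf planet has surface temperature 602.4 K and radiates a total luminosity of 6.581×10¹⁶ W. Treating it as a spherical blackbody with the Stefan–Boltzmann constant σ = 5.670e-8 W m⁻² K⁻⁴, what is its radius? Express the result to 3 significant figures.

R ≈ 8.37×10⁵ m

L = 4πR²σT⁴ ⇒ R = √(L/(4πσT⁴)).
σT⁴ = 7466.60 W/m², so R = √(6.581×10¹⁶/(4π×7466.60)) = 8.37×10⁵ m.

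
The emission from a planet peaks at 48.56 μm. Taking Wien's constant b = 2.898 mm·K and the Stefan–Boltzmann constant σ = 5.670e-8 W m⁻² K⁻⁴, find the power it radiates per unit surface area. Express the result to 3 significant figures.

Wien's law: T = b/λ_max = 2.898×10⁻³/4.856×10⁻⁵ = 59.6787 K.
Then I = σT⁴ = 5.670×10⁻⁸×(59.6787)⁴ = 0.719 W/m².

I ≈ 0.719 W/m²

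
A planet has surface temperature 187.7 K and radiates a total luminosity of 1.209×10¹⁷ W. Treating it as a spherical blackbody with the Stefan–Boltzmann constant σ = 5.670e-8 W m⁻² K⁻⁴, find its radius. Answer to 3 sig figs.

R ≈ 1.17×10⁷ m

L = 4πR²σT⁴ ⇒ R = √(L/(4πσT⁴)).
σT⁴ = 70.3785 W/m², so R = √(1.209×10¹⁷/(4π×70.3785)) = 1.17×10⁷ m.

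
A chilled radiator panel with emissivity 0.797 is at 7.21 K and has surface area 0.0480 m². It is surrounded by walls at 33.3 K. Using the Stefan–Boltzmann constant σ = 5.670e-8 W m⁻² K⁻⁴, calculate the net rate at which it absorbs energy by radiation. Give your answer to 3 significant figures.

Area A = 0.0480 m².
Net radiated power P_net = εσA(T⁴ − T₀⁴) = 0.797×5.670×10⁻⁸×0.0480×(7.21⁴ − 33.3⁴).
T⁴ − T₀⁴ = 2702.35 − 1.22964×10⁶ = -1.22694×10⁶ K⁴, so P_net = -2.66×10⁻³ W — negative, meaning a net gain of 2.66×10⁻³ W.

Net gain ≈ 2.66×10⁻³ W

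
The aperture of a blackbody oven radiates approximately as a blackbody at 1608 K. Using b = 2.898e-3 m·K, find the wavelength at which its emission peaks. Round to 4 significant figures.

Wien's displacement law: λ_max = b/T = (2.898×10⁻³ m·K)/(1608 K) = 1.8022×10⁻⁶ m.
That is 1.802 μm, in the infrared range.

λ_max ≈ 1.802 μm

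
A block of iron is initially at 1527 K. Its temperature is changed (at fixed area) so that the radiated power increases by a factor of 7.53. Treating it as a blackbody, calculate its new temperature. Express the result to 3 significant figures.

P ∝ T⁴, so T₂/T₁ = (P₂/P₁)^(1/4) = (7.53)^(1/4) = 1.65653.
T₂ = 1527 × 1.65653 = 2.53×10³ K.

T₂ ≈ 2.53×10³ K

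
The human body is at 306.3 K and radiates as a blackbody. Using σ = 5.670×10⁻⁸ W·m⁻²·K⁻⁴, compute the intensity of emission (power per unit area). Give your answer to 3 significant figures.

I ≈ 499 W/m²

Stefan–Boltzmann: I = σT⁴ = 5.670×10⁻⁸ × (306.3)⁴ = 499 W/m².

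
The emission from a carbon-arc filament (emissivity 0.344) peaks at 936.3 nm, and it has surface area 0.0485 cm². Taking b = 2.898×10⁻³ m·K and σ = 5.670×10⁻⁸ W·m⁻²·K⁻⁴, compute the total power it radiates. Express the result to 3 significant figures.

Wien's law: T = b/λ_max = 2.898×10⁻³/9.363×10⁻⁷ = 3095.16 K.
Area A = 0.0485 cm² = 4.85×10⁻⁶ m².
Then P = εσAT⁴ = 0.344×5.670×10⁻⁸×4.85×10⁻⁶×(3095.16)⁴ = 8.68 W.

P ≈ 8.68 W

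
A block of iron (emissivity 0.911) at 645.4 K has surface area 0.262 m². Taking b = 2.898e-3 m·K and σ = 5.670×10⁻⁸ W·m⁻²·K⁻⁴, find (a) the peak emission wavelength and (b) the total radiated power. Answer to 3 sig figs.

λ_max ≈ 4.49 μm; P ≈ 2.35×10³ W

(a) λ_max = b/T = 2.898×10⁻³/645.4 = 4.490×10⁻⁶ m = 4.49 μm.
Area A = 0.262 m².
(b) P = εσAT⁴ = 0.911×5.670×10⁻⁸×0.262×(645.4)⁴ = 2.35×10³ W.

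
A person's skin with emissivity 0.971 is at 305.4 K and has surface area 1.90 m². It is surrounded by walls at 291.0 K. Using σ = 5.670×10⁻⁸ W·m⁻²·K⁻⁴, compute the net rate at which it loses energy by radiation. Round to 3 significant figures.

Net loss ≈ 160 W

Area A = 1.90 m².
Net radiated power P_net = εσA(T⁴ − T₀⁴) = 0.971×5.670×10⁻⁸×1.90×(305.4⁴ − 291.0⁴).
T⁴ − T₀⁴ = 8.69914×10⁹ − 7.17087×10⁹ = 1.52827×10⁹ K⁴, so P_net = 160 W.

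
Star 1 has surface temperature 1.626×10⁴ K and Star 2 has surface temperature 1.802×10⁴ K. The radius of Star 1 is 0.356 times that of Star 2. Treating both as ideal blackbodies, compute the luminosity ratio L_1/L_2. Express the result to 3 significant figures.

L_1/L_2 ≈ 0.0840

L ∝ R²T⁴, so L_1/L_2 = (R_1/R_2)²(T_1/T_2)⁴ = (0.356)² × (1.626×10⁴/1.802×10⁴)⁴ = 0.126736 × 0.662923 = 0.0840.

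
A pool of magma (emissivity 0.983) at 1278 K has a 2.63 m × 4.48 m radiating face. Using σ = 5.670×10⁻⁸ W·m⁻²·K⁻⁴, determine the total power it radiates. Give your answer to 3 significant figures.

P ≈ 1.75×10⁶ W

Area A = 2.63 × 4.48 = 11.7824 m².
P = εσAT⁴ = 0.983 × 5.670×10⁻⁸ × 11.7824 × (1278)⁴ = 1.75×10⁶ W.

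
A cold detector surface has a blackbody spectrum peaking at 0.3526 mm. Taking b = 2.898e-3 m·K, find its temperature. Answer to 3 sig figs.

T ≈ 8.22 K

Wien's law gives T = b/λ_max = (2.898×10⁻³ m·K)/(3.526×10⁻⁴ m) = 8.22 K.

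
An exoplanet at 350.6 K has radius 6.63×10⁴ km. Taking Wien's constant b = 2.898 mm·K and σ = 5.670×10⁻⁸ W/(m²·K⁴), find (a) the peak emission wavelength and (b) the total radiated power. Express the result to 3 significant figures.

λ_max ≈ 8.27 μm; P ≈ 4.73×10¹⁹ W

(a) λ_max = b/T = 2.898×10⁻³/350.6 = 8.266×10⁻⁶ m = 8.27 μm.
Surface area A = 4πR² = 4π(6.63×10⁷ m)² = 5.52379×10¹⁶ m².
(b) P = σAT⁴ = 5.670×10⁻⁸×5.52379×10¹⁶×(350.6)⁴ = 4.73×10¹⁹ W.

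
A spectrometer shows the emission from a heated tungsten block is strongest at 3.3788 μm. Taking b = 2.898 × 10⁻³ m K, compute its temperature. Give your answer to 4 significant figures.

Wien's law gives T = b/λ_max = (2.898×10⁻³ m·K)/(3.3788×10⁻⁶ m) = 857.7 K.

T ≈ 857.7 K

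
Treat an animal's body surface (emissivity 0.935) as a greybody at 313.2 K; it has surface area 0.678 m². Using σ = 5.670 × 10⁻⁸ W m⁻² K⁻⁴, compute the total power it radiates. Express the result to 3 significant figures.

Area A = 0.678 m².
P = εσAT⁴ = 0.935 × 5.670×10⁻⁸ × 0.678 × (313.2)⁴ = 346 W.

P ≈ 346 W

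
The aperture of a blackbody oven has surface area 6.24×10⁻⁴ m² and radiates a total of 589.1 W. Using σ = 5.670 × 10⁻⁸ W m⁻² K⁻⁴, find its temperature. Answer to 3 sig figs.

T ≈ 2.02×10³ K

Area A = 6.24×10⁻⁴ m².
P = σAT⁴ ⇒ T = (P/(σA))^(1/4) = (589.1/(5.670×10⁻⁸×6.24×10⁻⁴))^(1/4) = 2.02×10³ K.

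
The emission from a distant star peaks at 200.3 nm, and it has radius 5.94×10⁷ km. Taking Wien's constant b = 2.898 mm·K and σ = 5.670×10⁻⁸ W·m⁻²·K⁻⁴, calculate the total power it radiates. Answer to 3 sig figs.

P ≈ 1.10×10³² W

Wien's law: T = b/λ_max = 2.898×10⁻³/2.003×10⁻⁷ = 14468.3 K.
Surface area A = 4πR² = 4π(5.94×10¹⁰ m)² = 4.43387×10²² m².
Then P = σAT⁴ = 5.670×10⁻⁸×4.43387×10²²×(14468.3)⁴ = 1.10×10³² W.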